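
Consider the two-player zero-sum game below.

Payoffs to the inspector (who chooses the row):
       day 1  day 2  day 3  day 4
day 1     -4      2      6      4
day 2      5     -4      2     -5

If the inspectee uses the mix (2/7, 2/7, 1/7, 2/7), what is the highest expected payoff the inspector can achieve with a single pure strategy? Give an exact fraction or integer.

day 1: (-4)·(2/7) + (2)·(2/7) + (6)·(1/7) + (4)·(2/7) = 10/7.
day 2: (5)·(2/7) + (-4)·(2/7) + (2)·(1/7) + (-5)·(2/7) = -6/7.
The best pure response is day 1 with expected payoff 10/7.

10/7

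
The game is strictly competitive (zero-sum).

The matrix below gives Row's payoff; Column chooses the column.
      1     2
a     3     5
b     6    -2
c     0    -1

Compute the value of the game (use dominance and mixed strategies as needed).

18/5

Row c is strictly dominated by row a, so Row never plays it.
The remaining 2×2 game on (a, b) × (1, 2) has no saddle point. Let Row play a with probability p; indifference gives 3p + 6(1−p) = 5p − 2(1−p), so p = 4/5.
Similarly Column's optimal q on 1 is 7/10, and the value is 3·(7/10) + (5)·(3/10) = 18/5.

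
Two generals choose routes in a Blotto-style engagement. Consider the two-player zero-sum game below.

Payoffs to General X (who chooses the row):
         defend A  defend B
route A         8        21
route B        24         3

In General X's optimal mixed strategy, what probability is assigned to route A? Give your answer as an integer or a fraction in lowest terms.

Row minima are 8 and 3, so General X's maximin is 8; column maxima are 24 and 21, so General Y's minimax is 21. These differ, so the equilibrium is in mixed strategies.
Let General X play route A with probability p. General Y is indifferent when 8p + 24(1−p) = 21p + 3(1−p), giving p = 21/34.

21/34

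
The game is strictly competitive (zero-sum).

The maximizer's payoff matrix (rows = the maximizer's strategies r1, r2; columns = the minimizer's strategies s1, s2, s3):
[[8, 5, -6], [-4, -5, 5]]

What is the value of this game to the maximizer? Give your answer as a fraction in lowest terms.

-5/21

Column s1 is strictly dominated by s2 for the minimizer (it gives the maximizer more in every row).
The remaining 2×2 game on (r1, r2) × (s2, s3) has no saddle point. Let the maximizer play r1 with probability p; indifference gives 5p − 5(1−p) = −6p + 5(1−p), so p = 10/21.
Similarly the minimizer's optimal q on s2 is 11/21, and the value is 5·(11/21) + (-6)·(10/21) = -5/21.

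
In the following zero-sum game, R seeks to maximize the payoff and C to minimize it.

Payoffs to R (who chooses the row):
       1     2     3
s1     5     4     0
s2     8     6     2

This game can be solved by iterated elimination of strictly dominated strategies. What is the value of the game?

Row s1 is strictly dominated by row s2 (8>5, 6>4, 2>0); eliminate s1.
Column 1 is strictly dominated by 2 for C (6<8); eliminate 1.
Column 2 is strictly dominated by 3 for C (2<6); eliminate 2.
Only (s2, 3) remains, with payoff 2.

2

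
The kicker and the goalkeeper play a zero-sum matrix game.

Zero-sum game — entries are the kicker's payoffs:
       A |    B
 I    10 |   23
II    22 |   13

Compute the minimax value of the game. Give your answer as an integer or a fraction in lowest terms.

Row minima are 10 and 13, so the kicker's maximin is 13; column maxima are 22 and 23, so the goalkeeper's minimax is 22. These differ, so the equilibrium is in mixed strategies.
Let the kicker play I with probability p. The goalkeeper is indifferent when 10p + 22(1−p) = 23p + 13(1−p), giving p = 9/22.
Let the goalkeeper play A with probability q. The kicker is indifferent when 10q + 23(1−q) = 22q + 13(1−q), giving q = 5/11.
The value is 10·(5/11) + (23)·(6/11) = 188/11.

188/11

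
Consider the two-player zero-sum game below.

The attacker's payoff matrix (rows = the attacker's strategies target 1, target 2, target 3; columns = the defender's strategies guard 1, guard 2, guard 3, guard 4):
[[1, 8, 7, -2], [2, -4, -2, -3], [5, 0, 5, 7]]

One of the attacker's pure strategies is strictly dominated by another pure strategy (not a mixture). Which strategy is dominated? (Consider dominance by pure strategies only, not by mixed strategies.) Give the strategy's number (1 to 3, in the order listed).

2

Compare target 2 with target 3: 5 > 2, 0 > -4, 5 > -2, 7 > -3.
So target 3 strictly dominates target 2 for the attacker; target 2 is strictly dominated.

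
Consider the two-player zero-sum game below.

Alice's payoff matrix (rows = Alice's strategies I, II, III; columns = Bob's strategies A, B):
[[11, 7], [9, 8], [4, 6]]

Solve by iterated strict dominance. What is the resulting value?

8

Row III is strictly dominated by row I (11>4, 7>6); eliminate III.
Column A is strictly dominated by B for Bob (7<11, 8<9); eliminate A.
Row I is strictly dominated by row II (8>7); eliminate I.
Only (II, B) remains, with payoff 8.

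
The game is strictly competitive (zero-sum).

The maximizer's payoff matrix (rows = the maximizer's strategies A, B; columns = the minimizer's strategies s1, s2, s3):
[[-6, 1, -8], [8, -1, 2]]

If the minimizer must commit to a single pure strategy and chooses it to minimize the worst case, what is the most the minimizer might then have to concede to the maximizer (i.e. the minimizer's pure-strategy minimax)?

1

The worst case (largest entry) in each column is s1: 8, s2: 1, s3: 2.
The best (smallest) of these is 1.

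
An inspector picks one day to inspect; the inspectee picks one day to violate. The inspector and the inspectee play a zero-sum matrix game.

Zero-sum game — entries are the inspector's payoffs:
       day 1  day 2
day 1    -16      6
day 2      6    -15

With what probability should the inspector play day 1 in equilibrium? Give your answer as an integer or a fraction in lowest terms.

Row minima are -16 and -15, so the inspector's maximin is -15; column maxima are 6 and 6, so the inspectee's minimax is 6. These differ, so the equilibrium is in mixed strategies.
Let the inspector play day 1 with probability p. The inspectee is indifferent when −16p + 6(1−p) = 6p − 15(1−p), giving p = 21/43.

21/43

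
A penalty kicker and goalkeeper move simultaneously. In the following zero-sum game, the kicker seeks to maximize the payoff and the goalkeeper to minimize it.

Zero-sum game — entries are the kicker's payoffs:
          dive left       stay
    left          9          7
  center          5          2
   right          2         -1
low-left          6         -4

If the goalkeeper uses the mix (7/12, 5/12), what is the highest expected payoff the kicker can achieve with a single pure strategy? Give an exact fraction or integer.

left: (9)·(7/12) + (7)·(5/12) = 49/6.
center: (5)·(7/12) + (2)·(5/12) = 15/4.
right: (2)·(7/12) + (-1)·(5/12) = 3/4.
low-left: (6)·(7/12) + (-4)·(5/12) = 11/6.
The best pure response is left with expected payoff 49/6.

49/6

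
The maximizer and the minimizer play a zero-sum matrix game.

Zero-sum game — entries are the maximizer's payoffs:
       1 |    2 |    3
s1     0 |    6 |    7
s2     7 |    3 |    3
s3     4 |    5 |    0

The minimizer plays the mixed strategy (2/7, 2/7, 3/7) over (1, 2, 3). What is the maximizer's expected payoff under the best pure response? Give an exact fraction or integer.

33/7

s1: (0)·(2/7) + (6)·(2/7) + (7)·(3/7) = 33/7.
s2: (7)·(2/7) + (3)·(2/7) + (3)·(3/7) = 29/7.
s3: (4)·(2/7) + (5)·(2/7) + (0)·(3/7) = 18/7.
The best pure response is s1 with expected payoff 33/7.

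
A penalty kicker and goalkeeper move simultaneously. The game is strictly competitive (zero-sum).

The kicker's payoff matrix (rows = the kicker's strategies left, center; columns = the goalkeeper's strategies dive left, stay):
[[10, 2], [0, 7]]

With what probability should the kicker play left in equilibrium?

Row minima are 2 and 0, so the kicker's maximin is 2; column maxima are 10 and 7, so the goalkeeper's minimax is 7. These differ, so the equilibrium is in mixed strategies.
Let the kicker play left with probability p. The goalkeeper is indifferent when 10p = 2p + 7(1−p), giving p = 7/15.

7/15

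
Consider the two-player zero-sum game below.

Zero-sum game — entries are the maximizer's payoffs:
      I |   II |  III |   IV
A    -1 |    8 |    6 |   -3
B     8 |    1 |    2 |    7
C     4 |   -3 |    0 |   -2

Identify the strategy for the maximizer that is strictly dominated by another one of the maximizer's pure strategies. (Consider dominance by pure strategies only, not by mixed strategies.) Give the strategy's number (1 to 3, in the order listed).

Compare C with B: 8 > 4, 1 > -3, 2 > 0, 7 > -2.
So B strictly dominates C for the maximizer; C is strictly dominated.

3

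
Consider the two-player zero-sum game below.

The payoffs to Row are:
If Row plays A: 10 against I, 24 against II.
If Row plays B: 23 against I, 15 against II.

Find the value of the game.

Row minima are 10 and 15, so Row's maximin is 15; column maxima are 23 and 24, so Column's minimax is 23. These differ, so the equilibrium is in mixed strategies.
Let Row play A with probability p. Column is indifferent when 10p + 23(1−p) = 24p + 15(1−p), giving p = 4/11.
Let Column play I with probability q. Row is indifferent when 10q + 24(1−q) = 23q + 15(1−q), giving q = 9/22.
The value is 10·(9/22) + (24)·(13/22) = 201/11.

201/11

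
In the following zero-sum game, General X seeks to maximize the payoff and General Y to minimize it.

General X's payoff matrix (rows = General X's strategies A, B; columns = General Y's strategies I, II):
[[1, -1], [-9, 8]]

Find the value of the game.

Row minima are -1 and -9, so General X's maximin is -1; column maxima are 1 and 8, so General Y's minimax is 1. These differ, so the equilibrium is in mixed strategies.
Let General X play A with probability p. General Y is indifferent when p − 9(1−p) = −p + 8(1−p), giving p = 17/19.
Let General Y play I with probability q. General X is indifferent when q − (1−q) = −9q + 8(1−q), giving q = 9/19.
The value is 1·(9/19) + (-1)·(10/19) = -1/19.

-1/19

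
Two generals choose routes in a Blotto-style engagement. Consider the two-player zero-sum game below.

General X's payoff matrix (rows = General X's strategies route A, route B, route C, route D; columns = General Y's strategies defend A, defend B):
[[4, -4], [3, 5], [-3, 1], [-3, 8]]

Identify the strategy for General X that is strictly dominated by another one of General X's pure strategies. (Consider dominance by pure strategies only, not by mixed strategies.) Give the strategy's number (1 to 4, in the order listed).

Compare route C with route B: 3 > -3, 5 > 1.
So route B strictly dominates route C for General X; route C is strictly dominated.

3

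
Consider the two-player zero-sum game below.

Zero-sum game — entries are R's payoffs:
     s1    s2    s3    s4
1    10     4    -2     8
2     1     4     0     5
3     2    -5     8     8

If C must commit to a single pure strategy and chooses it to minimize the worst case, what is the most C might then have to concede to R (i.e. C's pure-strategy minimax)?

The worst case (largest entry) in each column is s1: 10, s2: 4, s3: 8, s4: 8.
The best (smallest) of these is 4.

4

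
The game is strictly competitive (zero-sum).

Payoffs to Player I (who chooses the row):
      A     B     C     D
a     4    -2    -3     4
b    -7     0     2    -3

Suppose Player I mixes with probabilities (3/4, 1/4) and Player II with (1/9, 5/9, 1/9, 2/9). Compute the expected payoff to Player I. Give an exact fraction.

-7/18

Against (1/9, 5/9, 1/9, 2/9), each row's expected payoff is a: -1/9; b: -11/9.
Taking the (3/4, 1/4)-weighted average: (3/4)·(-1/9) + (1/4)·(-11/9) = -7/18.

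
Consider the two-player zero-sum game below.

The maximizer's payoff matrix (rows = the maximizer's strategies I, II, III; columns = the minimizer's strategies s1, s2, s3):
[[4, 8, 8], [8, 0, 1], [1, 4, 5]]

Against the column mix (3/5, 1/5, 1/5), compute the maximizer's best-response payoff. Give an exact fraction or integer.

28/5

I: (4)·(3/5) + (8)·(1/5) + (8)·(1/5) = 28/5.
II: (8)·(3/5) + (0)·(1/5) + (1)·(1/5) = 5.
III: (1)·(3/5) + (4)·(1/5) + (5)·(1/5) = 12/5.
The best pure response is I with expected payoff 28/5.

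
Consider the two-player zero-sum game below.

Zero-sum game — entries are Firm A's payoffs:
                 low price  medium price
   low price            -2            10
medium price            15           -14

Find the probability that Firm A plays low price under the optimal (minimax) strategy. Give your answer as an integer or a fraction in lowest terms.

Row minima are -2 and -14, so Firm A's maximin is -2; column maxima are 15 and 10, so Firm B's minimax is 10. These differ, so the equilibrium is in mixed strategies.
Let Firm A play low price with probability p. Firm B is indifferent when −2p + 15(1−p) = 10p − 14(1−p), giving p = 29/41.

29/41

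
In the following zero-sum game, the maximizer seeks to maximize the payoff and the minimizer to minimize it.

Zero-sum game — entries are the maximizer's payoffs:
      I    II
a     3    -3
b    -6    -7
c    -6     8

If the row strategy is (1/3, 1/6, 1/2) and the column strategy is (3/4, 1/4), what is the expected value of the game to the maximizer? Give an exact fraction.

Against (3/4, 1/4), each row's expected payoff is a: 3/2; b: -25/4; c: -5/2.
Taking the (1/3, 1/6, 1/2)-weighted average: (1/3)·(3/2) + (1/6)·(-25/4) + (1/2)·(-5/2) = -43/24.

-43/24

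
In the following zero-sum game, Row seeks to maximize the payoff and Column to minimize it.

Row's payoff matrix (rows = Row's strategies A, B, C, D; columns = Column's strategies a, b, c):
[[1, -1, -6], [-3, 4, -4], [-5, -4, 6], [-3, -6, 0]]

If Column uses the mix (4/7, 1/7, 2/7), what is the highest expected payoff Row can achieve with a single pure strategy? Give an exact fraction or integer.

-9/7

A: (1)·(4/7) + (-1)·(1/7) + (-6)·(2/7) = -9/7.
B: (-3)·(4/7) + (4)·(1/7) + (-4)·(2/7) = -16/7.
C: (-5)·(4/7) + (-4)·(1/7) + (6)·(2/7) = -12/7.
D: (-3)·(4/7) + (-6)·(1/7) + (0)·(2/7) = -18/7.
The best pure response is A with expected payoff -9/7.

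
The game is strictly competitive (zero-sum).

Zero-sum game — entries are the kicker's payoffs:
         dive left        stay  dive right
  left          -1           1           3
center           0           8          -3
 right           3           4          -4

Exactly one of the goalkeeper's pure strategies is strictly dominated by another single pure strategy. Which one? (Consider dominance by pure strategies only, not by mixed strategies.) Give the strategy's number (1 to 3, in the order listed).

The goalkeeper prefers columns that give the kicker less. Compare stay with dive left: -1 < 1, 0 < 8, 3 < 4.
So dive left strictly dominates stay for the goalkeeper; stay is strictly dominated.

2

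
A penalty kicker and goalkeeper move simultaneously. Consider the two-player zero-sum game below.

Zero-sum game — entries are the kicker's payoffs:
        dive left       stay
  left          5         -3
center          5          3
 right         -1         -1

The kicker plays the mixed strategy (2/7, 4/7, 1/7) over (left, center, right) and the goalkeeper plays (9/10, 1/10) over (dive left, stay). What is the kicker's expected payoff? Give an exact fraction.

Against (9/10, 1/10), each row's expected payoff is left: 21/5; center: 24/5; right: -1.
Taking the (2/7, 4/7, 1/7)-weighted average: (2/7)·(21/5) + (4/7)·(24/5) + (1/7)·(-1) = 19/5.

19/5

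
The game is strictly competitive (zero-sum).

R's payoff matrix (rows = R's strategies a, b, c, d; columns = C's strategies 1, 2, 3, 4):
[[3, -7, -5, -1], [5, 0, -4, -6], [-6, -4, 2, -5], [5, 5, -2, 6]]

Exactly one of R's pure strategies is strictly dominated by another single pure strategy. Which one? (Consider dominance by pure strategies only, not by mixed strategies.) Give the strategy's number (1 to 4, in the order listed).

Compare a with d: 5 > 3, 5 > -7, -2 > -5, 6 > -1.
So d strictly dominates a for R; a is strictly dominated.

1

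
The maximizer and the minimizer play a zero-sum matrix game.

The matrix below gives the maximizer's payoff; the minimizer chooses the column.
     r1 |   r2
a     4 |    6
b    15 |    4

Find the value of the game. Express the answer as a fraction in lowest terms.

74/13

Row minima are 4 and 4, so the maximizer's maximin is 4; column maxima are 15 and 6, so the minimizer's minimax is 6. These differ, so the equilibrium is in mixed strategies.
Let the maximizer play a with probability p. The minimizer is indifferent when 4p + 15(1−p) = 6p + 4(1−p), giving p = 11/13.
Let the minimizer play r1 with probability q. The maximizer is indifferent when 4q + 6(1−q) = 15q + 4(1−q), giving q = 2/13.
The value is 4·(2/13) + (6)·(11/13) = 74/13.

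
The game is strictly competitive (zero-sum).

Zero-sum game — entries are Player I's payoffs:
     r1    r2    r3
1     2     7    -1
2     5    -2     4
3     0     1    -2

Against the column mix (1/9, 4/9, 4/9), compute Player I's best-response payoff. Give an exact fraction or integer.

1: (2)·(1/9) + (7)·(4/9) + (-1)·(4/9) = 26/9.
2: (5)·(1/9) + (-2)·(4/9) + (4)·(4/9) = 13/9.
3: (0)·(1/9) + (1)·(4/9) + (-2)·(4/9) = -4/9.
The best pure response is 1 with expected payoff 26/9.

26/9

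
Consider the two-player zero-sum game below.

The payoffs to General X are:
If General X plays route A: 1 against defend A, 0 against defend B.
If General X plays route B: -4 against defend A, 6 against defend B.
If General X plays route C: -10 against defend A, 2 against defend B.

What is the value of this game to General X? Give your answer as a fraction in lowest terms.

Row route C is strictly dominated by row route B, so General X never plays it.
The remaining 2×2 game on (route A, route B) × (defend A, defend B) has no saddle point. Let General X play route A with probability p; indifference gives p − 4(1−p) = 6(1−p), so p = 10/11.
Similarly General Y's optimal q on defend A is 6/11, and the value is 1·(6/11) + (0)·(5/11) = 6/11.

6/11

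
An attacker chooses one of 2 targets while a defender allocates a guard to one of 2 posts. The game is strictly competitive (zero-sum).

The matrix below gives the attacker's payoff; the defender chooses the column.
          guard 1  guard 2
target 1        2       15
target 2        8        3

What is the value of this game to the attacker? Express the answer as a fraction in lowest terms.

Row minima are 2 and 3, so the attacker's maximin is 3; column maxima are 8 and 15, so the defender's minimax is 8. These differ, so the equilibrium is in mixed strategies.
Let the attacker play target 1 with probability p. The defender is indifferent when 2p + 8(1−p) = 15p + 3(1−p), giving p = 5/18.
Let the defender play guard 1 with probability q. The attacker is indifferent when 2q + 15(1−q) = 8q + 3(1−q), giving q = 2/3.
The value is 2·(2/3) + (15)·(1/3) = 19/3.

19/3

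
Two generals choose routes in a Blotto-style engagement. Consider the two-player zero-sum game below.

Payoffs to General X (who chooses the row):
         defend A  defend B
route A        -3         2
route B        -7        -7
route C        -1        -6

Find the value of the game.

Row route B is strictly dominated by row route C, so General X never plays it.
The remaining 2×2 game on (route A, route C) × (defend A, defend B) has no saddle point. Let General X play route A with probability p; indifference gives −3p − (1−p) = 2p − 6(1−p), so p = 1/2.
Similarly General Y's optimal q on defend A is 4/5, and the value is -3·(4/5) + (2)·(1/5) = -2.

-2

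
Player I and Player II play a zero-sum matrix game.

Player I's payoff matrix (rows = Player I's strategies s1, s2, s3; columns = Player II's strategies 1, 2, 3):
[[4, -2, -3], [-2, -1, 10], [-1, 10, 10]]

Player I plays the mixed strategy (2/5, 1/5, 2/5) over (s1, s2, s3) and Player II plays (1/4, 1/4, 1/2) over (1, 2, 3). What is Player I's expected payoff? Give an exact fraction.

Against (1/4, 1/4, 1/2), each row's expected payoff is s1: -1; s2: 17/4; s3: 29/4.
Taking the (2/5, 1/5, 2/5)-weighted average: (2/5)·(-1) + (1/5)·(17/4) + (2/5)·(29/4) = 67/20.

67/20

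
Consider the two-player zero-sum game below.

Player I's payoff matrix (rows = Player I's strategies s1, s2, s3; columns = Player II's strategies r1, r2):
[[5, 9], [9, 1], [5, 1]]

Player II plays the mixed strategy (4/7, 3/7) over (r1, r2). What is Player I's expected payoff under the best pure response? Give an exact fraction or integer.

47/7

s1: (5)·(4/7) + (9)·(3/7) = 47/7.
s2: (9)·(4/7) + (1)·(3/7) = 39/7.
s3: (5)·(4/7) + (1)·(3/7) = 23/7.
The best pure response is s1 with expected payoff 47/7.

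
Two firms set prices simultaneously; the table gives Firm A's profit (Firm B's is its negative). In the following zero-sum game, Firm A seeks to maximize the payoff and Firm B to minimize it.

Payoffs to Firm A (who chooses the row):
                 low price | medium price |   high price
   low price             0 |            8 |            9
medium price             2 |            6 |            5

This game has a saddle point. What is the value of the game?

Row minima: 0, 2 → Firm A's maximin is 2.
Column maxima: 2, 8, 9 → Firm B's minimax is 2.
They coincide at (medium price, low price), so the value is 2.

2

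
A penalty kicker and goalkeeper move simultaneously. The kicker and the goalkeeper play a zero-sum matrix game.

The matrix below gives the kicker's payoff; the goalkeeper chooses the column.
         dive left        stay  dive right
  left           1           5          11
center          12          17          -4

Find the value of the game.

Column stay is strictly dominated by dive left for the goalkeeper (it gives the kicker more in every row).
The remaining 2×2 game on (left, center) × (dive left, dive right) has no saddle point. Let the kicker play left with probability p; indifference gives p + 12(1−p) = 11p − 4(1−p), so p = 8/13.
Similarly the goalkeeper's optimal q on dive left is 15/26, and the value is 1·(15/26) + (11)·(11/26) = 68/13.

68/13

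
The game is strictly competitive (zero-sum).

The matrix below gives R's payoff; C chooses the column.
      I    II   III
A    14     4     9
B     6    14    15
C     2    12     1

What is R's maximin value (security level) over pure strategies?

The worst-case payoff for each row is A: 4, B: 6, C: 1.
The best of these is 6.

6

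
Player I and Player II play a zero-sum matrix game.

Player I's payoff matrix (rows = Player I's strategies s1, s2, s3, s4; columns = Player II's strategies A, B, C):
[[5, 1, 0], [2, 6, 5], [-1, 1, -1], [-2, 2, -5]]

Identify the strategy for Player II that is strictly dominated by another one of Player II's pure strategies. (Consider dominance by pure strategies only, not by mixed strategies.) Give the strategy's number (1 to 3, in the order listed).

Player II prefers columns that give Player I less. Compare B with C: 0 < 1, 5 < 6, -1 < 1, -5 < 2.
So C strictly dominates B for Player II; B is strictly dominated.

2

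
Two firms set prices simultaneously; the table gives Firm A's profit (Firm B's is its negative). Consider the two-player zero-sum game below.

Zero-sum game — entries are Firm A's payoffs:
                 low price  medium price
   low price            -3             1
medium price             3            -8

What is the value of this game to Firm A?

-7/5

Row minima are -3 and -8, so Firm A's maximin is -3; column maxima are 3 and 1, so Firm B's minimax is 1. These differ, so the equilibrium is in mixed strategies.
Let Firm A play low price with probability p. Firm B is indifferent when −3p + 3(1−p) = p − 8(1−p), giving p = 11/15.
Let Firm B play low price with probability q. Firm A is indifferent when −3q + (1−q) = 3q − 8(1−q), giving q = 3/5.
The value is -3·(3/5) + (1)·(2/5) = -7/5.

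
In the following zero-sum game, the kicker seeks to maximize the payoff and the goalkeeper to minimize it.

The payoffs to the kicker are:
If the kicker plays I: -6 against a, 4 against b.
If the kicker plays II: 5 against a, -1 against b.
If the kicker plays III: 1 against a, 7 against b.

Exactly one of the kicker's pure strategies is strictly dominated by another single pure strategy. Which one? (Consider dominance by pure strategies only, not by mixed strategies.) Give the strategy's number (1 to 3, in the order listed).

Compare I with III: 1 > -6, 7 > 4.
So III strictly dominates I for the kicker; I is strictly dominated.

1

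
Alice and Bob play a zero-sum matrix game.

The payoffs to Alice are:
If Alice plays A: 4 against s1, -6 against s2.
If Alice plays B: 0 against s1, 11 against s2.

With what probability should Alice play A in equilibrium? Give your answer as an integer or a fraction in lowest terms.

Row minima are -6 and 0, so Alice's maximin is 0; column maxima are 4 and 11, so Bob's minimax is 4. These differ, so the equilibrium is in mixed strategies.
Let Alice play A with probability p. Bob is indifferent when 4p = −6p + 11(1−p), giving p = 11/21.

11/21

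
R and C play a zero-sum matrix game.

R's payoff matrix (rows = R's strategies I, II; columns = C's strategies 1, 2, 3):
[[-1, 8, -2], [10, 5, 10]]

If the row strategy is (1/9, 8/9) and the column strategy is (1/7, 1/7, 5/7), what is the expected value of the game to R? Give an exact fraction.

Against (1/7, 1/7, 5/7), each row's expected payoff is I: -3/7; II: 65/7.
Taking the (1/9, 8/9)-weighted average: (1/9)·(-3/7) + (8/9)·(65/7) = 517/63.

517/63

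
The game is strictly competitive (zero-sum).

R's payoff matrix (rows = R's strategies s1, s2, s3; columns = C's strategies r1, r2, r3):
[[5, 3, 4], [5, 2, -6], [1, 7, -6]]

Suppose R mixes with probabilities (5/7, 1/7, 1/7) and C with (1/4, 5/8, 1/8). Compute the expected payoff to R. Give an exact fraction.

95/28

Against (1/4, 5/8, 1/8), each row's expected payoff is s1: 29/8; s2: 7/4; s3: 31/8.
Taking the (5/7, 1/7, 1/7)-weighted average: (5/7)·(29/8) + (1/7)·(7/4) + (1/7)·(31/8) = 95/28.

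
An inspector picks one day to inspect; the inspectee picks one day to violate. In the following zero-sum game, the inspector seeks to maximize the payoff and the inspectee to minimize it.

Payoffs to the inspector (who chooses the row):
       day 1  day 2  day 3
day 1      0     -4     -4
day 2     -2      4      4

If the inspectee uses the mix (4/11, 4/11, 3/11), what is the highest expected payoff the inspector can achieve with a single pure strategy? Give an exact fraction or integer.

20/11

day 1: (0)·(4/11) + (-4)·(4/11) + (-4)·(3/11) = -28/11.
day 2: (-2)·(4/11) + (4)·(4/11) + (4)·(3/11) = 20/11.
The best pure response is day 2 with expected payoff 20/11.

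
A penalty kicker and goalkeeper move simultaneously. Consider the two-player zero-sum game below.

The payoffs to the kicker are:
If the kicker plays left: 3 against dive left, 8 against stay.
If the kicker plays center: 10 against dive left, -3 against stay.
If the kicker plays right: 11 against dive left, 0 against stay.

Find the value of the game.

11/2

Row center is strictly dominated by row right, so the kicker never plays it.
The remaining 2×2 game on (left, right) × (dive left, stay) has no saddle point. Let the kicker play left with probability p; indifference gives 3p + 11(1−p) = 8p, so p = 11/16.
Similarly the goalkeeper's optimal q on dive left is 1/2, and the value is 3·(1/2) + (8)·(1/2) = 11/2.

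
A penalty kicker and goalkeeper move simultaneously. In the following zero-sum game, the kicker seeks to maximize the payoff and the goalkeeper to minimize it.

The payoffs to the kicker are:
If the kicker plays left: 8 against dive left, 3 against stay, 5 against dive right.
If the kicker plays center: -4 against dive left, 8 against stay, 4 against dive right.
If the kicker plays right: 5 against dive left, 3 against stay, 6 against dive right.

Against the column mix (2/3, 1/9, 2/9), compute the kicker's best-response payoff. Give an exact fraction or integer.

61/9

left: (8)·(2/3) + (3)·(1/9) + (5)·(2/9) = 61/9.
center: (-4)·(2/3) + (8)·(1/9) + (4)·(2/9) = -8/9.
right: (5)·(2/3) + (3)·(1/9) + (6)·(2/9) = 5.
The best pure response is left with expected payoff 61/9.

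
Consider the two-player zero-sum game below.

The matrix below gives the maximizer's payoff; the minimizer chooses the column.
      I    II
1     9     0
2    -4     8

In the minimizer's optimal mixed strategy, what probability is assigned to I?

8/21

Row minima are 0 and -4, so the maximizer's maximin is 0; column maxima are 9 and 8, so the minimizer's minimax is 8. These differ, so the equilibrium is in mixed strategies.
Let the minimizer play I with probability q. The maximizer is indifferent when 9q = −4q + 8(1−q), giving q = 8/21.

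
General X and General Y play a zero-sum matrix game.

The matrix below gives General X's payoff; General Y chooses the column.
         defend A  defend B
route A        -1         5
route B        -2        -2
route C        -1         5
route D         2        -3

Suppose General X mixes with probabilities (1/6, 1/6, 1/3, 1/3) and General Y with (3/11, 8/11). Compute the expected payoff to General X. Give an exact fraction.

53/66

Against (3/11, 8/11), each row's expected payoff is route A: 37/11; route B: -2; route C: 37/11; route D: -18/11.
Taking the (1/6, 1/6, 1/3, 1/3)-weighted average: (1/6)·(37/11) + (1/6)·(-2) + (1/3)·(37/11) + (1/3)·(-18/11) = 53/66.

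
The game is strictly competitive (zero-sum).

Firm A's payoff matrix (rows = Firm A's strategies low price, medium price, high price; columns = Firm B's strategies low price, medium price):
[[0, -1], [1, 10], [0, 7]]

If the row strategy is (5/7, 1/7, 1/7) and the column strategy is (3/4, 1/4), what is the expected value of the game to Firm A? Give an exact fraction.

15/28

Against (3/4, 1/4), each row's expected payoff is low price: -1/4; medium price: 13/4; high price: 7/4.
Taking the (5/7, 1/7, 1/7)-weighted average: (5/7)·(-1/4) + (1/7)·(13/4) + (1/7)·(7/4) = 15/28.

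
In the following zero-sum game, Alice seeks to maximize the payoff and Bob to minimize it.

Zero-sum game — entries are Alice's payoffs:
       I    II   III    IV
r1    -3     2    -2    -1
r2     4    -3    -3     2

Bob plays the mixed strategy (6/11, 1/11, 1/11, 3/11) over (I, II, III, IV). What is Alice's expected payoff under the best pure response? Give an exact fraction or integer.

24/11

r1: (-3)·(6/11) + (2)·(1/11) + (-2)·(1/11) + (-1)·(3/11) = -21/11.
r2: (4)·(6/11) + (-3)·(1/11) + (-3)·(1/11) + (2)·(3/11) = 24/11.
The best pure response is r2 with expected payoff 24/11.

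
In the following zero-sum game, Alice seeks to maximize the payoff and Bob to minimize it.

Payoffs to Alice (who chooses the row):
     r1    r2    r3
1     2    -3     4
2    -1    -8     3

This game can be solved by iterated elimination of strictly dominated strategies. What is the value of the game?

Column r3 is strictly dominated by r1 for Bob (2<4, -1<3); eliminate r3.
Row 2 is strictly dominated by row 1 (2>-1, -3>-8); eliminate 2.
Column r1 is strictly dominated by r2 for Bob (-3<2); eliminate r1.
Only (1, r2) remains, with payoff -3.

-3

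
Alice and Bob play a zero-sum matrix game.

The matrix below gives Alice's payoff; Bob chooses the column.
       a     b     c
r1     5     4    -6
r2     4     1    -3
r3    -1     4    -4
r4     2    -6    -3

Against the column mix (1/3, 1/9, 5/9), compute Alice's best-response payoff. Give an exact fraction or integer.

r1: (5)·(1/3) + (4)·(1/9) + (-6)·(5/9) = -11/9.
r2: (4)·(1/3) + (1)·(1/9) + (-3)·(5/9) = -2/9.
r3: (-1)·(1/3) + (4)·(1/9) + (-4)·(5/9) = -19/9.
r4: (2)·(1/3) + (-6)·(1/9) + (-3)·(5/9) = -5/3.
The best pure response is r2 with expected payoff -2/9.

-2/9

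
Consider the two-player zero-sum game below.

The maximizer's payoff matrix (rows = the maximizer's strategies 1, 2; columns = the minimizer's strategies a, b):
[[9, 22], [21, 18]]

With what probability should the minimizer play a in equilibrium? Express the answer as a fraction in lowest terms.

1/4

Row minima are 9 and 18, so the maximizer's maximin is 18; column maxima are 21 and 22, so the minimizer's minimax is 21. These differ, so the equilibrium is in mixed strategies.
Let the minimizer play a with probability q. The maximizer is indifferent when 9q + 22(1−q) = 21q + 18(1−q), giving q = 1/4.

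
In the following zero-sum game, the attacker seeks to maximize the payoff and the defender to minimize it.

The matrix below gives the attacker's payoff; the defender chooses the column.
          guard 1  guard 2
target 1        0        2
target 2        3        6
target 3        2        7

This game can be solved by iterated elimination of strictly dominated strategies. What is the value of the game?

3

Row target 1 is strictly dominated by row target 2 (3>0, 6>2); eliminate target 1.
Column guard 2 is strictly dominated by guard 1 for the defender (3<6, 2<7); eliminate guard 2.
Row target 3 is strictly dominated by row target 2 (3>2); eliminate target 3.
Only (target 2, guard 1) remains, with payoff 3.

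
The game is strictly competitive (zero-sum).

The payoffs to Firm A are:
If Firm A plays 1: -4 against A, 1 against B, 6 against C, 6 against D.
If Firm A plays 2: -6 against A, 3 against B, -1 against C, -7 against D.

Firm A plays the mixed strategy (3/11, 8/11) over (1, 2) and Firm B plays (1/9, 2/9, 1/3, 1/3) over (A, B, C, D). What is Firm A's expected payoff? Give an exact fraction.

Against (1/9, 2/9, 1/3, 1/3), each row's expected payoff is 1: 34/9; 2: -8/3.
Taking the (3/11, 8/11)-weighted average: (3/11)·(34/9) + (8/11)·(-8/3) = -10/11.

-10/11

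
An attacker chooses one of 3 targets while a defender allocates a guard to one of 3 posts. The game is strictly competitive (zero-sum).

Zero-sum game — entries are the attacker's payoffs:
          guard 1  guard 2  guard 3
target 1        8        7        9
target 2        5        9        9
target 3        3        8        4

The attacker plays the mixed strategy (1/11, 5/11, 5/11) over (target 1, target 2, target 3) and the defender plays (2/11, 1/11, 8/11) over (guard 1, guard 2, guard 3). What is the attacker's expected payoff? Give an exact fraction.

780/121

Against (2/11, 1/11, 8/11), each row's expected payoff is target 1: 95/11; target 2: 91/11; target 3: 46/11.
Taking the (1/11, 5/11, 5/11)-weighted average: (1/11)·(95/11) + (5/11)·(91/11) + (5/11)·(46/11) = 780/121.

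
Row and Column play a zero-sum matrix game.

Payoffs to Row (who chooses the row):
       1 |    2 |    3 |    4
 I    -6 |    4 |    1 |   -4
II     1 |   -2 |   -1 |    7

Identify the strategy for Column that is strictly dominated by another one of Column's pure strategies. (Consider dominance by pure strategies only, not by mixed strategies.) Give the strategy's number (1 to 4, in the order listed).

4

Column prefers columns that give Row less. Compare 4 with 1: -6 < -4, 1 < 7.
So 1 strictly dominates 4 for Column; 4 is strictly dominated.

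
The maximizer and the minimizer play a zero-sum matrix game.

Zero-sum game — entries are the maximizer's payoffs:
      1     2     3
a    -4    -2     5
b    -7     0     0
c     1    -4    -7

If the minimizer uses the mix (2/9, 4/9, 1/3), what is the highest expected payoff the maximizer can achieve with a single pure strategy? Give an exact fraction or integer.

a: (-4)·(2/9) + (-2)·(4/9) + (5)·(1/3) = -1/9.
b: (-7)·(2/9) + (0)·(4/9) + (0)·(1/3) = -14/9.
c: (1)·(2/9) + (-4)·(4/9) + (-7)·(1/3) = -35/9.
The best pure response is a with expected payoff -1/9.

-1/9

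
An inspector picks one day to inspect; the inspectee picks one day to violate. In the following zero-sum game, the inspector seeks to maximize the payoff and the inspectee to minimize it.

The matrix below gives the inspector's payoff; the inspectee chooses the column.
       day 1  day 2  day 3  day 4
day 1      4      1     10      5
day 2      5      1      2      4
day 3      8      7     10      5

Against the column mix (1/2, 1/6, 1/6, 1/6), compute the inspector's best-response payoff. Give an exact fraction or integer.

23/3

day 1: (4)·(1/2) + (1)·(1/6) + (10)·(1/6) + (5)·(1/6) = 14/3.
day 2: (5)·(1/2) + (1)·(1/6) + (2)·(1/6) + (4)·(1/6) = 11/3.
day 3: (8)·(1/2) + (7)·(1/6) + (10)·(1/6) + (5)·(1/6) = 23/3.
The best pure response is day 3 with expected payoff 23/3.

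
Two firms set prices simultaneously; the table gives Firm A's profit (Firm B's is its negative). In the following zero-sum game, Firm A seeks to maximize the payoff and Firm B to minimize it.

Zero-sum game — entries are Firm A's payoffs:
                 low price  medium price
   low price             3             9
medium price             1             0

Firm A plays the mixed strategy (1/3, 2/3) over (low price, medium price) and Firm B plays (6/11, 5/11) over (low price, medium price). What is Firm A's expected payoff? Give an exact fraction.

Against (6/11, 5/11), each row's expected payoff is low price: 63/11; medium price: 6/11.
Taking the (1/3, 2/3)-weighted average: (1/3)·(63/11) + (2/3)·(6/11) = 25/11.

25/11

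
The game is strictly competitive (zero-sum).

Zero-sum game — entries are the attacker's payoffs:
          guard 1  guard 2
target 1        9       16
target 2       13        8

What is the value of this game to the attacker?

Row minima are 9 and 8, so the attacker's maximin is 9; column maxima are 13 and 16, so the defender's minimax is 13. These differ, so the equilibrium is in mixed strategies.
Let the attacker play target 1 with probability p. The defender is indifferent when 9p + 13(1−p) = 16p + 8(1−p), giving p = 5/12.
Let the defender play guard 1 with probability q. The attacker is indifferent when 9q + 16(1−q) = 13q + 8(1−q), giving q = 2/3.
The value is 9·(2/3) + (16)·(1/3) = 34/3.

34/3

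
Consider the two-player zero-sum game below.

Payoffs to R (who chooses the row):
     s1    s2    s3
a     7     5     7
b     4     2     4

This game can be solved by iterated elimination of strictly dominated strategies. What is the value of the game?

Row b is strictly dominated by row a (7>4, 5>2, 7>4); eliminate b.
Column s1 is strictly dominated by s2 for C (5<7); eliminate s1.
Column s3 is strictly dominated by s2 for C (5<7); eliminate s3.
Only (a, s2) remains, with payoff 5.

5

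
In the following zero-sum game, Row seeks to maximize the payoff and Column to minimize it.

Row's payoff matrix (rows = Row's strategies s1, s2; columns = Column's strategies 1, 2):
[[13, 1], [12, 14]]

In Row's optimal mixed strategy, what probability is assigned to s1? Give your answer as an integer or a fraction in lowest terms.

1/7

Row minima are 1 and 12, so Row's maximin is 12; column maxima are 13 and 14, so Column's minimax is 13. These differ, so the equilibrium is in mixed strategies.
Let Row play s1 with probability p. Column is indifferent when 13p + 12(1−p) = p + 14(1−p), giving p = 1/7.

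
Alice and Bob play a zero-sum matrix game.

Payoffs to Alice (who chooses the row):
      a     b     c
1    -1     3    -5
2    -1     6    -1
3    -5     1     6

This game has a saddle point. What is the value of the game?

Row minima: -5, -1, -5 → Alice's maximin is -1.
Column maxima: -1, 6, 6 → Bob's minimax is -1.
They coincide at (2, a), so the value is -1.

-1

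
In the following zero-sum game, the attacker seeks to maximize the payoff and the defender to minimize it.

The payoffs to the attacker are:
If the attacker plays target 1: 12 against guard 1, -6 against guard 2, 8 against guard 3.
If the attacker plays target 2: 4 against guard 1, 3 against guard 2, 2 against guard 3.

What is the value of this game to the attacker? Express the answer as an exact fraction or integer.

12/5

Column guard 1 is strictly dominated by guard 3 for the defender (it gives the attacker more in every row).
The remaining 2×2 game on (target 1, target 2) × (guard 2, guard 3) has no saddle point. Let the attacker play target 1 with probability p; indifference gives −6p + 3(1−p) = 8p + 2(1−p), so p = 1/15.
Similarly the defender's optimal q on guard 2 is 2/5, and the value is -6·(2/5) + (8)·(3/5) = 12/5.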